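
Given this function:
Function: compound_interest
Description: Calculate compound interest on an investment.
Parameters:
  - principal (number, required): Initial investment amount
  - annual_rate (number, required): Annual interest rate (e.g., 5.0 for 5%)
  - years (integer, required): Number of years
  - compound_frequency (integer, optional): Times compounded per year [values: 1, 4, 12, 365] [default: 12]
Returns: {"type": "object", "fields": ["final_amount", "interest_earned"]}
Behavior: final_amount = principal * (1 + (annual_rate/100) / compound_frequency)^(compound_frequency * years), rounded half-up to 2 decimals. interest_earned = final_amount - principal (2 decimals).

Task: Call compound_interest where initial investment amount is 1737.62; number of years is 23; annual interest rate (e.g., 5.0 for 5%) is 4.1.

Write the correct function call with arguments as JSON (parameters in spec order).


Mapping each described value to its parameter name:
  'Initial investment amount' -> principal = 1737.62
  'Number of years' -> years = 23
  'Annual interest rate (e.g., 5.0 for 5%)' -> annual_rate = 4.1
compound_interest({"principal": 1737.62, "annual_rate": 4.1, "years": 23})


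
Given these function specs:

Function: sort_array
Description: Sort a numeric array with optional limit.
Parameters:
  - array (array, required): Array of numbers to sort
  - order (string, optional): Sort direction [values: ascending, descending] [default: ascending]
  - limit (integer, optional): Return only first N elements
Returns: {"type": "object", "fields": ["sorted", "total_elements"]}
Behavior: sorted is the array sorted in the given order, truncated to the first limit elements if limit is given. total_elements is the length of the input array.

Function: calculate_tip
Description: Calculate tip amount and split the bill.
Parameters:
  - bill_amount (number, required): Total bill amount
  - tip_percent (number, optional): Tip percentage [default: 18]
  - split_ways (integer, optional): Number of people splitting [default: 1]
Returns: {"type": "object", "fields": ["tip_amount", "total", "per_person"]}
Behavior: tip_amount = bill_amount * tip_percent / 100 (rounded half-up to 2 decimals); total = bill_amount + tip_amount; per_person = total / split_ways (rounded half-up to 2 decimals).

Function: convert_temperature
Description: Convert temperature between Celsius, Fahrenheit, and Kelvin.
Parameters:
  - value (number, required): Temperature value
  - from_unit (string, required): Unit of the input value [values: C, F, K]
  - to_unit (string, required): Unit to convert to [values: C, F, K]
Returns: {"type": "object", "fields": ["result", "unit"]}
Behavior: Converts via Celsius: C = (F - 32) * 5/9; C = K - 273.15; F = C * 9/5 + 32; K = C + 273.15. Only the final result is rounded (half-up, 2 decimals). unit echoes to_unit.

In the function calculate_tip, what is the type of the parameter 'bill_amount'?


The calculate_tip spec declares:
  - bill_amount (number, required): Total bill amount
Type:
number


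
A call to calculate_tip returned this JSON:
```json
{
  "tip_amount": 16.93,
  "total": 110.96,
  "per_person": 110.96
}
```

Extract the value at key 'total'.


110.96


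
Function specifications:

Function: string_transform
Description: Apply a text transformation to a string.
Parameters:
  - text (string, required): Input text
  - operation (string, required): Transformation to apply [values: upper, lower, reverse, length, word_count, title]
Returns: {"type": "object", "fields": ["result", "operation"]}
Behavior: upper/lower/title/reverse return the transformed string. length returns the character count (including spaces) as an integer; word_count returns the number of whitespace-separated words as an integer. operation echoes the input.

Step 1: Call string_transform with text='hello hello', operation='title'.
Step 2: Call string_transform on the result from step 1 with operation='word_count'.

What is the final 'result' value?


Step 1: string_transform(text='hello hello', operation='title')
  -> result = 'Hello Hello'
Step 2: string_transform(text='Hello Hello', operation='word_count')
  words: Hello, Hello -> 2
  -> result = 2
2


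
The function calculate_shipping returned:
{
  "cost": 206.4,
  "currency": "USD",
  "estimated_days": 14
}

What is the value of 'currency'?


USD


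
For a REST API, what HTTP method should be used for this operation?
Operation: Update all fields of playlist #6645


GET = read, POST = create, PUT = update/replace, DELETE = remove
This operation is an update/replace.
PUT


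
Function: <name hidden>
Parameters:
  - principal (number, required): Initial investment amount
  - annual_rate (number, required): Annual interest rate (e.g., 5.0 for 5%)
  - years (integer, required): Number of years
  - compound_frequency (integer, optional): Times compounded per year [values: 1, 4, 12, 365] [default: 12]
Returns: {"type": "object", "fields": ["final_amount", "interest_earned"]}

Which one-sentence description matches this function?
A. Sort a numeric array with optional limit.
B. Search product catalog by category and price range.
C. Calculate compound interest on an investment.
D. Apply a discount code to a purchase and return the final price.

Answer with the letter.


Parameters principal, annual_rate, years, compound_frequency and return ["final_amount", "interest_earned"] fit: Calculate compound interest on an investment.
C


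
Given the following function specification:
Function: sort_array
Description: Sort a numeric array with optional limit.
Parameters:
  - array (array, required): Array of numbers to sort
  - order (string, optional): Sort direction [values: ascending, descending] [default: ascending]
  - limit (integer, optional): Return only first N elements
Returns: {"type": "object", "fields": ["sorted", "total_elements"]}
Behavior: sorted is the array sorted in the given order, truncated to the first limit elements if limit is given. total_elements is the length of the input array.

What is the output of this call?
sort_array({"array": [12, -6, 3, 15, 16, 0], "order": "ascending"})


sorted ascending: [-6, 0, 3, 12, 15, 16]
total_elements = len(input) = 6
Output:
{"sorted": [-6, 0, 3, 12, 15, 16], "total_elements": 6}


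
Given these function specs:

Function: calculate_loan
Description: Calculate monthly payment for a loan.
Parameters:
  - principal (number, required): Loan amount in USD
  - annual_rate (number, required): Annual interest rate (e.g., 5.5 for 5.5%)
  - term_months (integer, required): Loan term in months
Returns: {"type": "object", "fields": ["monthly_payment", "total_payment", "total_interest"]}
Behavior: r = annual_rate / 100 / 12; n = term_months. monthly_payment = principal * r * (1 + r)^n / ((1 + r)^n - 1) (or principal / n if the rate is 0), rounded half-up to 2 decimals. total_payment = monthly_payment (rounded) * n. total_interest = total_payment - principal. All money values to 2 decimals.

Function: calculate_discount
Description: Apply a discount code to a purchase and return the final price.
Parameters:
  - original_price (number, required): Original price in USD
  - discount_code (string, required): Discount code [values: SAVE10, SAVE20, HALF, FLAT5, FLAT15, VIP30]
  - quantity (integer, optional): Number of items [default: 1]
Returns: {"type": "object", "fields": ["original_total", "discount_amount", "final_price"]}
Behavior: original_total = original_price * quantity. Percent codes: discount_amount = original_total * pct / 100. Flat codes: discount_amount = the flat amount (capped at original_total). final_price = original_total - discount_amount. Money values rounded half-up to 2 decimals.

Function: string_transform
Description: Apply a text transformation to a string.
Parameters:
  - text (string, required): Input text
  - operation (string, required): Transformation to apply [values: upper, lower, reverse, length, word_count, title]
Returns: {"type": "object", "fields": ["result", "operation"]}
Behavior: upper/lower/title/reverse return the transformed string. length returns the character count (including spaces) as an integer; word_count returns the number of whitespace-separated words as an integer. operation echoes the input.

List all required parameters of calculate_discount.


Parameters of calculate_discount and their required/optional flag:
  original_price: required
  discount_code: required
  quantity: optional
discount_code, original_price


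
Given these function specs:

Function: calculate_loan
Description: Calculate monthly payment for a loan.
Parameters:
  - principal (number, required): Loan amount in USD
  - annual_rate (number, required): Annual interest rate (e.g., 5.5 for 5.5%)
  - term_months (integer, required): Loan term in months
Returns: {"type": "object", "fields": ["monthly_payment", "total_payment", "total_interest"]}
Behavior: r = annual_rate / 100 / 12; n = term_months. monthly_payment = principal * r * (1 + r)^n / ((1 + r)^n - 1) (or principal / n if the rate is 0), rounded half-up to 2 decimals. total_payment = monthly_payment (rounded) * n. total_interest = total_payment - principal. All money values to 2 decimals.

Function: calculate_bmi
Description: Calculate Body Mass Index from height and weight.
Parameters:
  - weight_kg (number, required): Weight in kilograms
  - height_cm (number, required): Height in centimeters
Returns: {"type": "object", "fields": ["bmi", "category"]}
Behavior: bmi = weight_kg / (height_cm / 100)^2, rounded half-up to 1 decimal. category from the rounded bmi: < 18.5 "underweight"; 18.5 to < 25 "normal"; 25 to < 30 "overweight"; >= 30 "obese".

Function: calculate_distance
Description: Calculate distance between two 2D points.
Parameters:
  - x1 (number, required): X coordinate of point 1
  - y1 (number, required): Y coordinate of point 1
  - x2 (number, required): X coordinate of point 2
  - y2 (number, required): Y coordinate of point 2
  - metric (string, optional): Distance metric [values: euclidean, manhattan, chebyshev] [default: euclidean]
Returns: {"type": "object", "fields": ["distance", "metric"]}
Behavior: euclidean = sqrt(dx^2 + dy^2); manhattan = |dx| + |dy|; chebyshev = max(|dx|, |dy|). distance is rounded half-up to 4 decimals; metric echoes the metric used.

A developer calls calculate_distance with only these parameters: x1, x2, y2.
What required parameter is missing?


Required parameters: x1, y1, x2, y2
Provided: x1, x2, y2
Missing: y1
y1


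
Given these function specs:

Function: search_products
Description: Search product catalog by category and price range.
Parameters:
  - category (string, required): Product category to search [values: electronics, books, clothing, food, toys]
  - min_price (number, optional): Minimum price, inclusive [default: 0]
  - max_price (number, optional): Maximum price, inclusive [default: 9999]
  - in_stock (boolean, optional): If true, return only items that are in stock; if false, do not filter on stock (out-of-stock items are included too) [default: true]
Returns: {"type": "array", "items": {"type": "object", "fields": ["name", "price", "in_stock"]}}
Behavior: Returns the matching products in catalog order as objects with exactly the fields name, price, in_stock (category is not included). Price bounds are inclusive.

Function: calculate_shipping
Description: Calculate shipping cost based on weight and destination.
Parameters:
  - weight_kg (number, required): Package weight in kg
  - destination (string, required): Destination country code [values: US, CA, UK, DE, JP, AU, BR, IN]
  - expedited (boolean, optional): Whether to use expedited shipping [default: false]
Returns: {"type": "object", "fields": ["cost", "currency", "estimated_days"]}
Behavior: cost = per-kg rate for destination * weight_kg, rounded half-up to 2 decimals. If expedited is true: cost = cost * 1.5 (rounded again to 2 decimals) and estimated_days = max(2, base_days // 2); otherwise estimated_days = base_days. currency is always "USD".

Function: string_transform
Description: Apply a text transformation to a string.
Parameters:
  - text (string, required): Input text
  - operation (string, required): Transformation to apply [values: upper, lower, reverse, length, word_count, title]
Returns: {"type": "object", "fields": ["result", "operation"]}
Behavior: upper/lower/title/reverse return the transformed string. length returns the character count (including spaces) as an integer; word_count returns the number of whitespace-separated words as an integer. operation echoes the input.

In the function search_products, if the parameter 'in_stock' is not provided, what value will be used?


The search_products spec declares:
  - in_stock (boolean, optional): If true, return only items that are in stock; if false, do not filter on stock (out-of-stock items are included too) [default: true]
Default:
true


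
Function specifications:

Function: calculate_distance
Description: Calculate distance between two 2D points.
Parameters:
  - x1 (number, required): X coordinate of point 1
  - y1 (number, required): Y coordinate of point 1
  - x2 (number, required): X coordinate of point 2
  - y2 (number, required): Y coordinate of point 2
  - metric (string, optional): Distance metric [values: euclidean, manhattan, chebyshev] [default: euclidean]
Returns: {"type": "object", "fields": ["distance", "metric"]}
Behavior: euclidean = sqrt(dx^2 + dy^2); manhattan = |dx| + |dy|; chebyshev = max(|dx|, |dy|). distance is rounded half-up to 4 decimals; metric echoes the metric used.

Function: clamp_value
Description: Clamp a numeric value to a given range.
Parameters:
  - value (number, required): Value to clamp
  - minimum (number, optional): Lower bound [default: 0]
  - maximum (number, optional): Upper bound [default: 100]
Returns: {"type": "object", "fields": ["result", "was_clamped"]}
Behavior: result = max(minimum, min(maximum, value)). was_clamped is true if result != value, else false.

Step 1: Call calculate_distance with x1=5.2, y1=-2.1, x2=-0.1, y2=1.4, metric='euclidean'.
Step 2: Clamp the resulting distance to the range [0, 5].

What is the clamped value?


Step 1: calculate_distance (euclidean)
  |dx| = |-0.1 - 5.2| = 5.3; |dy| = |1.4 - -2.1| = 3.5
  euclidean: sqrt(5.3^2 + 3.5^2) = sqrt(40.34) = 6.351378
  Round to 4 decimals: 6.3514
  -> distance = 6.3514
Step 2: clamp_value(value=6.3514, minimum=0, maximum=5)
  result = max(0, min(5, 6.3514)) = max(0, 5) = 5
  was_clamped = (5 != 6.3514) = true
  -> result = 5
5


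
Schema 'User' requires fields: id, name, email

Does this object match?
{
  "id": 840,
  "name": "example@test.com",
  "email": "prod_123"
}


Checking required fields... All present.
Valid - all required fields present


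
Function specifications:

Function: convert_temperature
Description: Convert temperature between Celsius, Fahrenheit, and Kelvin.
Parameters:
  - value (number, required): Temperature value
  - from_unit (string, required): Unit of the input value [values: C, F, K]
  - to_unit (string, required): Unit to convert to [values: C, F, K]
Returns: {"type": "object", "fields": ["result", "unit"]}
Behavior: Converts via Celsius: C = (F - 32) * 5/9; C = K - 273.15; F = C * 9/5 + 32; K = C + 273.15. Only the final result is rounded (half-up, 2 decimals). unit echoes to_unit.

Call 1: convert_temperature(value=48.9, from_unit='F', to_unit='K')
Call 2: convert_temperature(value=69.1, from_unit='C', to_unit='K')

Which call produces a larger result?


Call 1:
  To C: (48.9 - 32) * 5/9 = 9.388889
  To K: 9.388889 + 273.15 = 282.538889
  Round to 2 decimals: 282.54
  -> 282.54 K
Call 2:
  Input already in C: 69.1
  To K: 69.1 + 273.15 = 342.25
  Round to 2 decimals: 342.25
  -> 342.25 K
Call 2 (342.25 K)


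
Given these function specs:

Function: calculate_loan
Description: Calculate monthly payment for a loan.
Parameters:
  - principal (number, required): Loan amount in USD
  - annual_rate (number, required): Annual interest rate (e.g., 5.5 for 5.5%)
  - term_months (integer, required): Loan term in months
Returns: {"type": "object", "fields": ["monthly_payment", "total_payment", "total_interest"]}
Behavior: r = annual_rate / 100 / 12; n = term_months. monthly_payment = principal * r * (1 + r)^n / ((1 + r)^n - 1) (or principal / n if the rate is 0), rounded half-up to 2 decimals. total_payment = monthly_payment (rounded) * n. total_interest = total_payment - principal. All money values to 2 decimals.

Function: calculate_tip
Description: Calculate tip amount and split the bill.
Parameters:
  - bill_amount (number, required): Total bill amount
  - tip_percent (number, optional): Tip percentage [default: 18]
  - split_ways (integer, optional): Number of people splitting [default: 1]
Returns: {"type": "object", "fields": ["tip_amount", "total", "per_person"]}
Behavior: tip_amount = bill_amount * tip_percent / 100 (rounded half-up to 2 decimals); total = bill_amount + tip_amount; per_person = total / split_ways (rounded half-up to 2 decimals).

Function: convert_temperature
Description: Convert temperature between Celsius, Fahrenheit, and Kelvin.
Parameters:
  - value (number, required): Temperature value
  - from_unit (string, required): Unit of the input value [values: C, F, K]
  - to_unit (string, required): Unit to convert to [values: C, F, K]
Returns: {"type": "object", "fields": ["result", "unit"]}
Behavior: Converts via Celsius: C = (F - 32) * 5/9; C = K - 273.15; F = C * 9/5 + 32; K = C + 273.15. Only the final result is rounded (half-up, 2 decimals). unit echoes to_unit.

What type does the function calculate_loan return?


The calculate_loan spec declares Returns: {"type": "object", "fields": ["monthly_payment", "total_payment", "total_interest"]}
Type:
object


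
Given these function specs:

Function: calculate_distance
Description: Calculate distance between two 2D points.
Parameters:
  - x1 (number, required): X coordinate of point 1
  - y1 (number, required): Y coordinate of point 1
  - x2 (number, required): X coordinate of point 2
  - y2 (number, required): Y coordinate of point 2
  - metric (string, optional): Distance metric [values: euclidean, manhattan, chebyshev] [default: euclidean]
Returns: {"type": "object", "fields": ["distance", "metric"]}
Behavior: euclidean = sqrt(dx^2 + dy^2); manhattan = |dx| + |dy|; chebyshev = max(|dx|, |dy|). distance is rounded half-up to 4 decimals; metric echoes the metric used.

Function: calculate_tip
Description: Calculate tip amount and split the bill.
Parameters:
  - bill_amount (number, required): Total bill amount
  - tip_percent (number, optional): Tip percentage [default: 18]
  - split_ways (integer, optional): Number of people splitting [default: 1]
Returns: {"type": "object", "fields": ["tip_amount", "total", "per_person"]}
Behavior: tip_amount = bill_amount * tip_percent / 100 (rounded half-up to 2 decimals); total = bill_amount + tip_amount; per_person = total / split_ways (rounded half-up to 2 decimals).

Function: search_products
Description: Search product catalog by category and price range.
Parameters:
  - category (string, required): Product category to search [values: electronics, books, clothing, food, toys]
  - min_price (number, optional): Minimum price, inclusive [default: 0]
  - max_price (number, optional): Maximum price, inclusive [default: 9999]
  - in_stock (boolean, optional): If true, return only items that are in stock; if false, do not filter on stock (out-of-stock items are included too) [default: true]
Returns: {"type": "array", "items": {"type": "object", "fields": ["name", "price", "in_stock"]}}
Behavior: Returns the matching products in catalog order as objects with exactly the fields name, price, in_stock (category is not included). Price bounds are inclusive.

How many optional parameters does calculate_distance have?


Parameters of calculate_distance: x1 (required), y1 (required), x2 (required), y2 (required), metric (optional)
Optional count:
1


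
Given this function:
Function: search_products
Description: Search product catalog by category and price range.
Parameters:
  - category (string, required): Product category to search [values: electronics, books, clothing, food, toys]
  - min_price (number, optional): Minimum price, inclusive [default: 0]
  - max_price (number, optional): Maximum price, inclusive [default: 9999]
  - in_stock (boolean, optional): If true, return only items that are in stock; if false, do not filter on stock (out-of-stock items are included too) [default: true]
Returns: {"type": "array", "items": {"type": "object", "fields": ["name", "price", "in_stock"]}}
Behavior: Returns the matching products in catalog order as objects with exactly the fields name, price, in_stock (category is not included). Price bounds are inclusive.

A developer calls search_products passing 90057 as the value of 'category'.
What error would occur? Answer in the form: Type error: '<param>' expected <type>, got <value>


Spec: 'category' is declared as string; 90057 is an integer.
Type error: 'category' expected string, got 90057


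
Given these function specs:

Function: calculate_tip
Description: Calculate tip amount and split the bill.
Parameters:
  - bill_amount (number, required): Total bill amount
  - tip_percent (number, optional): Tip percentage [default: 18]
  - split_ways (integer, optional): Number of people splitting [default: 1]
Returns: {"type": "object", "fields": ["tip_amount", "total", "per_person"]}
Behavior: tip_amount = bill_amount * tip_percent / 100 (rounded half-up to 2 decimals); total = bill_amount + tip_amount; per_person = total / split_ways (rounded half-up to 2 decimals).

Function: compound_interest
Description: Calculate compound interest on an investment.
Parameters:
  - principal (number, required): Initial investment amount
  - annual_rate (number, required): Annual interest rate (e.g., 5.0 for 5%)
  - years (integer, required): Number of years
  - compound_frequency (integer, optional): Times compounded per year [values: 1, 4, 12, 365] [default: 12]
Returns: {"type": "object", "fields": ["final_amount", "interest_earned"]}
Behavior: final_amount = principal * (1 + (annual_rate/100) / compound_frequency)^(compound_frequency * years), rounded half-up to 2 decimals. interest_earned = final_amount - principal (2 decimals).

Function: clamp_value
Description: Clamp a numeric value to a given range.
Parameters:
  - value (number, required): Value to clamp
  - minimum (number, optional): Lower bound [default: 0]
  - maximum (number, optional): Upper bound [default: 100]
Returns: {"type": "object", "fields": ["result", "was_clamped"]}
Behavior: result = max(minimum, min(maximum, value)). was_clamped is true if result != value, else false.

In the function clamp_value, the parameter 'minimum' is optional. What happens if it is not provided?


The clamp_value spec declares:
  - minimum (number, optional): Lower bound [default: 0]
It defaults to 0


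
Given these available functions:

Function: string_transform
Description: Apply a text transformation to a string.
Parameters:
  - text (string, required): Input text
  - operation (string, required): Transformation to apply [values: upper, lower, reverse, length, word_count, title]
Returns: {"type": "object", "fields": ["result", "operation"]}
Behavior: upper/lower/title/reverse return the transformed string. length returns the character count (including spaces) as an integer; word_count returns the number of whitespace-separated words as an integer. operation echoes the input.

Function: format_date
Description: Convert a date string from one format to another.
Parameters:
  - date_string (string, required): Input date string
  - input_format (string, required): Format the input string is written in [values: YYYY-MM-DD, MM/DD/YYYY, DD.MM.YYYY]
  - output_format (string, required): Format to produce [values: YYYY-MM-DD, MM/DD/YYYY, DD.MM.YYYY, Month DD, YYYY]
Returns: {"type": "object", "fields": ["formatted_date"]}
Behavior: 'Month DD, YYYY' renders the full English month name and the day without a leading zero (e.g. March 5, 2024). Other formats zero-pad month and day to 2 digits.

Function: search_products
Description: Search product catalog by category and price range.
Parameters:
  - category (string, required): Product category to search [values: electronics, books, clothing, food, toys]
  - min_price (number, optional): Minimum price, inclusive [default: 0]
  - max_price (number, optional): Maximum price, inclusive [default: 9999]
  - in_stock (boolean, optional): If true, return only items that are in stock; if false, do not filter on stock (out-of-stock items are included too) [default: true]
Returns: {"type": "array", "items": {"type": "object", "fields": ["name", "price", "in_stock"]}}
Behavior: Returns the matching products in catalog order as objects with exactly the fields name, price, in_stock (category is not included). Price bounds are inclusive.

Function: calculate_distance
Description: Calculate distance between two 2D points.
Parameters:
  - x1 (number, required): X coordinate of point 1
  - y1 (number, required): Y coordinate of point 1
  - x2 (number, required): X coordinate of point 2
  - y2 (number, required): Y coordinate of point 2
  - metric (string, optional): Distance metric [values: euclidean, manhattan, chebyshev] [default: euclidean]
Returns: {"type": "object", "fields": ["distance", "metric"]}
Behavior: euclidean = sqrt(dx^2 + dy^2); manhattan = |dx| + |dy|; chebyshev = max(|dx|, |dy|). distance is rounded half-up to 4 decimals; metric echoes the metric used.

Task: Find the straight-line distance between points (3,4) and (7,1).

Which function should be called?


The task needs a function whose description is: Calculate distance between two 2D points.
calculate_distance


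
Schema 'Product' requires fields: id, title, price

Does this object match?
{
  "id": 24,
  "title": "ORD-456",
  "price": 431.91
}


Checking required fields... All present.
Valid - all required fields present


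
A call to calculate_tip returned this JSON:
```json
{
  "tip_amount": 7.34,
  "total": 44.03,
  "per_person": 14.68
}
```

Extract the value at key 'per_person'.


14.68


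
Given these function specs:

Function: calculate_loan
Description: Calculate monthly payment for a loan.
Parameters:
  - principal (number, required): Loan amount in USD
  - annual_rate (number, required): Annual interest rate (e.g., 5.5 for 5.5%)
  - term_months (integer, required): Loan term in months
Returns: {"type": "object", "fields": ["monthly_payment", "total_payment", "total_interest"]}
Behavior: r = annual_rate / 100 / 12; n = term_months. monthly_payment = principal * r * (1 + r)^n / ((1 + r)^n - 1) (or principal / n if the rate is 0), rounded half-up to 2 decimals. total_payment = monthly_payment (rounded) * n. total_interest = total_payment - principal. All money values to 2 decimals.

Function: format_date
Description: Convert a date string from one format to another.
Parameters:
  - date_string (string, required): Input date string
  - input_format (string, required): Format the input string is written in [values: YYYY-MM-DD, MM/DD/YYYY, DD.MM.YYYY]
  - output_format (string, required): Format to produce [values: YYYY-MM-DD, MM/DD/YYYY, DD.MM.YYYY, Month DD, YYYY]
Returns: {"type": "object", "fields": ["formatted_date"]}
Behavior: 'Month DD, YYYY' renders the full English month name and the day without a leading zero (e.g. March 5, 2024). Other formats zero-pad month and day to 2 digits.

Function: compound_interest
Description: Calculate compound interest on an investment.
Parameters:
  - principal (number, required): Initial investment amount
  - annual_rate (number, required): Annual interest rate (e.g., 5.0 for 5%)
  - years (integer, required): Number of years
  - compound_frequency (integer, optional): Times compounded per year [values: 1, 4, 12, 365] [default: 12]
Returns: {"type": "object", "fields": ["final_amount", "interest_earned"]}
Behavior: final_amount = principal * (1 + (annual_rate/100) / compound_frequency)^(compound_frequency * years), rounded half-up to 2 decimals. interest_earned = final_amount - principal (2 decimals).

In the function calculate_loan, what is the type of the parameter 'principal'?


The calculate_loan spec declares:
  - principal (number, required): Loan amount in USD
Type:
number


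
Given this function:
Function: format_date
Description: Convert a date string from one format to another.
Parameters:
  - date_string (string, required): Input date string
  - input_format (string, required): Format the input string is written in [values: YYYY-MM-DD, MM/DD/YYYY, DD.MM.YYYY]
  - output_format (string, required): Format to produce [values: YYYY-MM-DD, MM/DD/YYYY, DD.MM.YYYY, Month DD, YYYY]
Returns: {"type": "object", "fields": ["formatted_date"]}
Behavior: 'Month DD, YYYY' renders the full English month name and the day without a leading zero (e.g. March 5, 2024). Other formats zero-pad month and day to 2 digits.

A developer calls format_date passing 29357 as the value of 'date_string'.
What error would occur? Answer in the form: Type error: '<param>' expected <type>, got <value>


Spec: 'date_string' is declared as string; 29357 is an integer.
Type error: 'date_string' expected string, got 29357


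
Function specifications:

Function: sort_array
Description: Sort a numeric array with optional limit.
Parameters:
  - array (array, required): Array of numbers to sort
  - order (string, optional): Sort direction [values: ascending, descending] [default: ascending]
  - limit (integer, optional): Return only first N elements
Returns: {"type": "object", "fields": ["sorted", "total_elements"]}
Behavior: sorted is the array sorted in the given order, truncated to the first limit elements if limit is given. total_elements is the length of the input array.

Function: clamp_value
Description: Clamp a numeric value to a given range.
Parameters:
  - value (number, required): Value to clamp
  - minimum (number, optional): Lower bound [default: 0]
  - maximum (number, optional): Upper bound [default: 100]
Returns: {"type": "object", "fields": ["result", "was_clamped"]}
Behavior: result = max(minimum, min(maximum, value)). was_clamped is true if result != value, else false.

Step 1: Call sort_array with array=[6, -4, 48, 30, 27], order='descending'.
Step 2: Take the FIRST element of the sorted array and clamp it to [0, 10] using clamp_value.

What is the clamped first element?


Step 1: sort_array(order=descending)
  sorted: [48, 30, 27, 6, -4]
  -> first element = 48
Step 2: clamp_value(value=48, minimum=0, maximum=10)
  result = max(0, min(10, 48)) = max(0, 10) = 10
  was_clamped = (10 != 48) = true
  -> result = 10
10


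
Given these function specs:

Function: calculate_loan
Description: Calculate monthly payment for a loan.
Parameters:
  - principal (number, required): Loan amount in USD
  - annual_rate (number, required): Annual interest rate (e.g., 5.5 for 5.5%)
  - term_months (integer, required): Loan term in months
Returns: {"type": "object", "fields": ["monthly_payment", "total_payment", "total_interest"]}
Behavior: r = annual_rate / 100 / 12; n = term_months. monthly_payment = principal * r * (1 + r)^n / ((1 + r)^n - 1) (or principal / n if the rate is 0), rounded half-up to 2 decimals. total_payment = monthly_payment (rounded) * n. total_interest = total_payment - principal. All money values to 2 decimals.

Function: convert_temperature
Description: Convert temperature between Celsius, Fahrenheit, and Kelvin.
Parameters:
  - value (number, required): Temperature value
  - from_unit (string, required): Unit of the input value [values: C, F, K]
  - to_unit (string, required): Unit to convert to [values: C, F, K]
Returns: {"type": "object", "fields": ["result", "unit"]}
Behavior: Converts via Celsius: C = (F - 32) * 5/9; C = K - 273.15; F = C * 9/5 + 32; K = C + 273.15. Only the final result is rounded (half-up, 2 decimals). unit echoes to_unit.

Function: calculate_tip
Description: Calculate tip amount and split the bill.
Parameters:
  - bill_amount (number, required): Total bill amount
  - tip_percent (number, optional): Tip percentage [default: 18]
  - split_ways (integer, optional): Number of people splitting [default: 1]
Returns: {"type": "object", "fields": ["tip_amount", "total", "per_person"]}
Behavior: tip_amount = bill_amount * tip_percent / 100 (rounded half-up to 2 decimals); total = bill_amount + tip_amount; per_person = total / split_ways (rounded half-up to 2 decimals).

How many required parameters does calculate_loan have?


Parameters of calculate_loan: principal (required), annual_rate (required), term_months (required)
Required count:
3


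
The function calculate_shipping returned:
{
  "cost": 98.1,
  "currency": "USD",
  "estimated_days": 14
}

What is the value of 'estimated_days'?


14


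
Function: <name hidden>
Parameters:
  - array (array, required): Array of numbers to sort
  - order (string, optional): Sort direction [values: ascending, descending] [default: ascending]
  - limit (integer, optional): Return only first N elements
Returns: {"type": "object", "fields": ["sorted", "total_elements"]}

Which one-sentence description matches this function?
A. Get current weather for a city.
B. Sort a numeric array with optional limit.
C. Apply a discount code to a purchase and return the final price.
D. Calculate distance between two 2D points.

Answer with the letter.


Parameters array, order, limit and return ["sorted", "total_elements"] fit: Sort a numeric array with optional limit.
B


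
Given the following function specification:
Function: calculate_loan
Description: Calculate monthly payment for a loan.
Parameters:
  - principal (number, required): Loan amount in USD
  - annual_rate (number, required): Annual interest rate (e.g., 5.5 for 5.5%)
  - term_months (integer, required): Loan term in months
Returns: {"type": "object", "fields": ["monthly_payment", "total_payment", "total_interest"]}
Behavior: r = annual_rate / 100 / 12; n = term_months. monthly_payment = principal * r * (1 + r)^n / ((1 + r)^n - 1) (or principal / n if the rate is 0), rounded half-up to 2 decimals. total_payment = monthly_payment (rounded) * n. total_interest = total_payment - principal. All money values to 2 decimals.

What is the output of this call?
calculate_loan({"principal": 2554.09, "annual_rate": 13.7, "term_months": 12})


r = 13.7 / 100 / 12 = 0.011416666667 (keep full precision)
(1 + r)^12 = 1.14593839
monthly_payment = 2554.09 * 0.011416666667 * 1.14593839 / (1.14593839 - 1) = 228.964011 -> 228.96
total_payment = 228.96 * 12 = 2747.52
total_interest = 2747.52 - 2554.09 = 193.43
Output:
{"monthly_payment": 228.96, "total_payment": 2747.52, "total_interest": 193.43}


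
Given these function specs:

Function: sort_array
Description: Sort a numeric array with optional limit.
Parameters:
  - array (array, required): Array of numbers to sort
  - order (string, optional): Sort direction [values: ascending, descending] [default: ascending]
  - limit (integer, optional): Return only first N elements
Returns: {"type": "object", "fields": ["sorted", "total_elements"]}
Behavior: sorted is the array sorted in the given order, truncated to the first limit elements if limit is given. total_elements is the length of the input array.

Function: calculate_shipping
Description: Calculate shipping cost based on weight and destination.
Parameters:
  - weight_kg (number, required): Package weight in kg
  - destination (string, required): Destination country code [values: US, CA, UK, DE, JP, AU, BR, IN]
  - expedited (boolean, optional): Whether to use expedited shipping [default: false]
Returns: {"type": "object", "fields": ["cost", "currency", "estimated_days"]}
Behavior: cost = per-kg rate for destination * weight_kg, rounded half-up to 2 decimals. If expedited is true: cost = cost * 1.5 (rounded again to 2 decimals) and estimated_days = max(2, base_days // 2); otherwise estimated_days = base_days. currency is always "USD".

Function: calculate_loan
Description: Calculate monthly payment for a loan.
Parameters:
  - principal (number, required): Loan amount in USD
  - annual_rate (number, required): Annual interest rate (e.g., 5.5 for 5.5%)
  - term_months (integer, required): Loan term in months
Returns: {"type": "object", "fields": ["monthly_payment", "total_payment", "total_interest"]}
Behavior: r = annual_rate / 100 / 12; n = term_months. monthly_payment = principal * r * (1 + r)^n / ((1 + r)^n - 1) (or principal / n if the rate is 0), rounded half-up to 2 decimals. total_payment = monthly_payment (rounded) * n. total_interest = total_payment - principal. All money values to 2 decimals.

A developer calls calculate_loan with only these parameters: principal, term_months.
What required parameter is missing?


Required parameters: principal, annual_rate, term_months
Provided: principal, term_months
Missing: annual_rate
annual_rate


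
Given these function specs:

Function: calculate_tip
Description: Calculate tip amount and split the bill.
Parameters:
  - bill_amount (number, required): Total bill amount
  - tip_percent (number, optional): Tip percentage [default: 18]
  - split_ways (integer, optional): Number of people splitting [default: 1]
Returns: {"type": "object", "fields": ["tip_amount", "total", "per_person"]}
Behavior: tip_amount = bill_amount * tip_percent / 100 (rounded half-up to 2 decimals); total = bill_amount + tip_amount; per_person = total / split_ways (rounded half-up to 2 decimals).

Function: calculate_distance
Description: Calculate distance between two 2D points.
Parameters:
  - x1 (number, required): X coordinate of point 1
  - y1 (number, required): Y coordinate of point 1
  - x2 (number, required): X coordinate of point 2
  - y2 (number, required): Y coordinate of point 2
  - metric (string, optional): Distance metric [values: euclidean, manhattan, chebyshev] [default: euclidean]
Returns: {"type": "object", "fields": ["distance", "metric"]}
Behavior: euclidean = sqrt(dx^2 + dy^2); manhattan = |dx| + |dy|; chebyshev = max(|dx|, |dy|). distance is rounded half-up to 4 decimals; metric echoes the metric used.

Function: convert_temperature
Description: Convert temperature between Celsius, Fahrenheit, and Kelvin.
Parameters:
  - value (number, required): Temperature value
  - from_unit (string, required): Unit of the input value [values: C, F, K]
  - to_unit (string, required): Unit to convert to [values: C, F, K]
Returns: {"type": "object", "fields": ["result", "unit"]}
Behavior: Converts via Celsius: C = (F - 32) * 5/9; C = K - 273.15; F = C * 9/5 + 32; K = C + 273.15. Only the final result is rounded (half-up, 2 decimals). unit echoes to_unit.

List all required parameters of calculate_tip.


Parameters of calculate_tip and their required/optional flag:
  bill_amount: required
  tip_percent: optional
  split_ways: optional
bill_amount


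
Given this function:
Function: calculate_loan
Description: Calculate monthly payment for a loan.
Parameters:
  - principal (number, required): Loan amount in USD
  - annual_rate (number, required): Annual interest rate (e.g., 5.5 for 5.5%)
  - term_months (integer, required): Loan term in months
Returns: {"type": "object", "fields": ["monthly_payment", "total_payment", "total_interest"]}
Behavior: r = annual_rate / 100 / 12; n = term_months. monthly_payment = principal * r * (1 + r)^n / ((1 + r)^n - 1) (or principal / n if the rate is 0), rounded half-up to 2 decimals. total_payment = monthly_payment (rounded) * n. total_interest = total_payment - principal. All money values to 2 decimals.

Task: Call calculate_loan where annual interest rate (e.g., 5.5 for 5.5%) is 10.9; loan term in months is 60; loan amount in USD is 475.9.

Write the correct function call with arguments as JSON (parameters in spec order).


Mapping each described value to its parameter name:
  'Annual interest rate (e.g., 5.5 for 5.5%)' -> annual_rate = 10.9
  'Loan term in months' -> term_months = 60
  'Loan amount in USD' -> principal = 475.9
calculate_loan({"principal": 475.9, "annual_rate": 10.9, "term_months": 60})


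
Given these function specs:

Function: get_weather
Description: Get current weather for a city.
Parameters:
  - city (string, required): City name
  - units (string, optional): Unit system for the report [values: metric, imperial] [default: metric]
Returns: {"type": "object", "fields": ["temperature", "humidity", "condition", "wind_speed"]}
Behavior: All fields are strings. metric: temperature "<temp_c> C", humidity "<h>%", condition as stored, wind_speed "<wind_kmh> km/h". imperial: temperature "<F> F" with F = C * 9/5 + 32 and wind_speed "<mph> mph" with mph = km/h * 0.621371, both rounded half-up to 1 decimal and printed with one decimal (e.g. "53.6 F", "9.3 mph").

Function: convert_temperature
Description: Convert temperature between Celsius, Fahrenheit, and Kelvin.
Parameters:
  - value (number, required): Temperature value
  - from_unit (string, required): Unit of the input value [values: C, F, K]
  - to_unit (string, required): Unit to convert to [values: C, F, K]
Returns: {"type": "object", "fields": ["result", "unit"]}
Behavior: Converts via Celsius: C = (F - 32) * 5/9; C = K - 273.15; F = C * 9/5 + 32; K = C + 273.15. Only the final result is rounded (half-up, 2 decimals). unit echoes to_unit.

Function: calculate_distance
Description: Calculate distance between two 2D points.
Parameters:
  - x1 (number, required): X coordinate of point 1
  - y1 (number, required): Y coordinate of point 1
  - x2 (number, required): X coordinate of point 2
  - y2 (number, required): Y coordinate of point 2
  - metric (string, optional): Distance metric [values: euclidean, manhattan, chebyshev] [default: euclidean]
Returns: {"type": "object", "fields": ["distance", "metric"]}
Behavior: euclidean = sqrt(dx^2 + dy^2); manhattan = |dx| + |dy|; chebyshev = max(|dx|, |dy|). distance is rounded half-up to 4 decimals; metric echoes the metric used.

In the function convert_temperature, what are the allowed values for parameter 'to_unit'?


The convert_temperature spec declares:
  - to_unit (string, required): Unit to convert to [values: C, F, K]
Allowed values:
C, F, K
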